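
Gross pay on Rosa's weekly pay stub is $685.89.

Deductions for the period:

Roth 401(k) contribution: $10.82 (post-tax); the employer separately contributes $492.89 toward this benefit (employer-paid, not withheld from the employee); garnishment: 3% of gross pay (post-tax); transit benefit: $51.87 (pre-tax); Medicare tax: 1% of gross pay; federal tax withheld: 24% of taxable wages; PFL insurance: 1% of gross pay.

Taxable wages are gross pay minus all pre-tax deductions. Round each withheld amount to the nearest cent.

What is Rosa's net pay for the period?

Transit benefit: $51.87
Taxable wages = $685.89 − $51.87 = $634.02
Federal tax withheld: $634.02 × 0.24 = $152.16
Medicare tax: $685.89 × 0.01 = $6.86
PFL insurance: $685.89 × 0.01 = $6.86
Roth 401(k) contribution: $10.82
Garnishment: $685.89 × 0.03 = $20.58
(Employer's $492.89 toward Roth 401(k) contribution is not withheld from the employee.)
Total deductions = $51.87 + $152.16 + $6.86 + $6.86 + $10.82 + $20.58 = $249.15
Net pay = $685.89 − $249.15 = $436.74

$436.74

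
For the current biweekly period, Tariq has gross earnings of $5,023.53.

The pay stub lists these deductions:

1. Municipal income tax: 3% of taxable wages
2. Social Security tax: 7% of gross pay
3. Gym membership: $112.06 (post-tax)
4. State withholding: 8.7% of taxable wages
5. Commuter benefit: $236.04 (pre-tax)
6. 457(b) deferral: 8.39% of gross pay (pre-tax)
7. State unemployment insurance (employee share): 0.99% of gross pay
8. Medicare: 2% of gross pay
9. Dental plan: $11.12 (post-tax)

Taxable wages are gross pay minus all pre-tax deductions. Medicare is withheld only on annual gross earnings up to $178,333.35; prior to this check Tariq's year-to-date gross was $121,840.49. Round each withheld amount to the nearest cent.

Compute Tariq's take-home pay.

$3,230.17

Commuter benefit: $236.04
457(b) deferral: $5,023.53 × 0.0839 = $421.47
Pre-tax total = $236.04 + $421.47 = $657.51
Taxable wages = $5,023.53 − $657.51 = $4,366.02
State withholding: $4,366.02 × 0.087 = $379.84
Municipal income tax: $4,366.02 × 0.03 = $130.98
Social Security tax: $5,023.53 × 0.07 = $351.65
State unemployment insurance (employee share): $5,023.53 × 0.0099 = $49.73
Medicare: cap not yet reached, full $5,023.53 is subject → $5,023.53 × 0.02 = $100.47
Gym membership: $112.06
Dental plan: $11.12
Total deductions = $236.04 + $421.47 + $379.84 + $130.98 + $351.65 + $49.73 + $100.47 + $112.06 + $11.12 = $1,793.36
Net pay = $5,023.53 − $1,793.36 = $3,230.17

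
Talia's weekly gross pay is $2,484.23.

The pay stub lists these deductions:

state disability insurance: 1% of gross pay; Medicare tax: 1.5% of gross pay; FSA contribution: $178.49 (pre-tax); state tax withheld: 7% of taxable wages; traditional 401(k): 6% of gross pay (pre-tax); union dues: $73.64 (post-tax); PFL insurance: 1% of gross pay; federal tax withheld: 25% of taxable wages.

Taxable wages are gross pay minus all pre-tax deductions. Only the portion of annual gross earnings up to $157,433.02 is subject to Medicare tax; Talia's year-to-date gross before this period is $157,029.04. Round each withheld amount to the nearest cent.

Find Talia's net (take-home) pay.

$1,337.17

Traditional 401(k): $2,484.23 × 0.06 = $149.05
FSA contribution: $178.49
Pre-tax total = $149.05 + $178.49 = $327.54
Taxable wages = $2,484.23 − $327.54 = $2,156.69
Federal tax withheld: $2,156.69 × 0.25 = $539.17
State tax withheld: $2,156.69 × 0.07 = $150.97
PFL insurance: $2,484.23 × 0.01 = $24.84
Medicare tax: only $157,433.02 − $157,029.04 = $403.98 of this check is subject → $403.98 × 0.015 = $6.06
State disability insurance: $2,484.23 × 0.01 = $24.84
Union dues: $73.64
Total deductions = $149.05 + $178.49 + $539.17 + $150.97 + $24.84 + $6.06 + $24.84 + $73.64 = $1,147.06
Net pay = $2,484.23 − $1,147.06 = $1,337.17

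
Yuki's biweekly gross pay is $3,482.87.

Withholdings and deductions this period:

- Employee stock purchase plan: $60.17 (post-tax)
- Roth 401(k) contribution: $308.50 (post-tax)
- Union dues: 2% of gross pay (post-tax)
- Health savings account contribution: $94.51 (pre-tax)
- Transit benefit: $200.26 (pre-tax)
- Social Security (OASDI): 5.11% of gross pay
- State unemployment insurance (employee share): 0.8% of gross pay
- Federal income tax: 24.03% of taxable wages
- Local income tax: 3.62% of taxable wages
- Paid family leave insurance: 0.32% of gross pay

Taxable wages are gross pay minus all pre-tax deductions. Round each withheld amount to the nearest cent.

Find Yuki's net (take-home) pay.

$1,651.28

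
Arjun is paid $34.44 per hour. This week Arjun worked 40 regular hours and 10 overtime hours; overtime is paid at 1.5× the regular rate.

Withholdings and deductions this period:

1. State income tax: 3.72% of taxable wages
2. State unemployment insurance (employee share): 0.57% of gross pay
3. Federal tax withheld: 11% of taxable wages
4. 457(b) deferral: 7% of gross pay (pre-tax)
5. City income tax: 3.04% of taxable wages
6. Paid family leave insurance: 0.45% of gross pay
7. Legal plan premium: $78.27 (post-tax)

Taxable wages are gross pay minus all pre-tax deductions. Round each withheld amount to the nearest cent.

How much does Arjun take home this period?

Regular pay: 40 × $34.44 = $1,377.60
Overtime pay: 10 × $34.44 × 1.5 = $516.60
Gross pay = $1,377.60 + $516.60 = $1,894.20
457(b) deferral: $1,894.20 × 0.07 = $132.59
Taxable wages = $1,894.20 − $132.59 = $1,761.61
City income tax: $1,761.61 × 0.0304 = $53.55
State income tax: $1,761.61 × 0.0372 = $65.53
Federal tax withheld: $1,761.61 × 0.11 = $193.78
State unemployment insurance (employee share): $1,894.20 × 0.0057 = $10.80
Paid family leave insurance: $1,894.20 × 0.0045 = $8.52
Legal plan premium: $78.27
Total deductions = $132.59 + $53.55 + $65.53 + $193.78 + $10.80 + $8.52 + $78.27 = $543.04
Net pay = $1,894.20 − $543.04 = $1,351.16

$1,351.16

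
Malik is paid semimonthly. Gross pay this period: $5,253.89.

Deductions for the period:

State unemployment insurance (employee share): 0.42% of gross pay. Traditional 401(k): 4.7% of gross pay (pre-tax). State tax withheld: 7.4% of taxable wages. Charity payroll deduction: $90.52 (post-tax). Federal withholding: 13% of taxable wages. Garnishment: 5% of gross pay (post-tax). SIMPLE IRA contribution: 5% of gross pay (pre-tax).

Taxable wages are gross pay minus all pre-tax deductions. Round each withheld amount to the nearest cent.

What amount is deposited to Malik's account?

SIMPLE IRA contribution: $5,253.89 × 0.05 = $262.69
Traditional 401(k): $5,253.89 × 0.047 = $246.93
Pre-tax total = $262.69 + $246.93 = $509.62
Taxable wages = $5,253.89 − $509.62 = $4,744.27
Federal withholding: $4,744.27 × 0.13 = $616.76
State tax withheld: $4,744.27 × 0.074 = $351.08
State unemployment insurance (employee share): $5,253.89 × 0.0042 = $22.07
Garnishment: $5,253.89 × 0.05 = $262.69
Charity payroll deduction: $90.52
Total deductions = $262.69 + $246.93 + $616.76 + $351.08 + $22.07 + $262.69 + $90.52 = $1,852.74
Net pay = $5,253.89 − $1,852.74 = $3,401.15

$3,401.15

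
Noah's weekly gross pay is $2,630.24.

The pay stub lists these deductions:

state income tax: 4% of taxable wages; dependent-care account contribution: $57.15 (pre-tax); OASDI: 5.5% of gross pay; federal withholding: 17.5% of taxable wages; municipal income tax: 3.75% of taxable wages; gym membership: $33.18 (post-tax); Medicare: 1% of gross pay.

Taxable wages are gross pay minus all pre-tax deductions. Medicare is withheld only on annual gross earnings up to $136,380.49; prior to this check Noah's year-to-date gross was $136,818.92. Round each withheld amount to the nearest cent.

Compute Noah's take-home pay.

$1,745.55

Dependent-care account contribution: $57.15
Taxable wages = $2,630.24 − $57.15 = $2,573.09
Municipal income tax: $2,573.09 × 0.0375 = $96.49
Federal withholding: $2,573.09 × 0.175 = $450.29
State income tax: $2,573.09 × 0.04 = $102.92
Medicare: annual cap $136,380.49 already reached (YTD $136,818.92), so $0.00
OASDI: $2,630.24 × 0.055 = $144.66
Gym membership: $33.18
Total deductions = $57.15 + $96.49 + $450.29 + $102.92 + $0.00 + $144.66 + $33.18 = $884.69
Net pay = $2,630.24 − $884.69 = $1,745.55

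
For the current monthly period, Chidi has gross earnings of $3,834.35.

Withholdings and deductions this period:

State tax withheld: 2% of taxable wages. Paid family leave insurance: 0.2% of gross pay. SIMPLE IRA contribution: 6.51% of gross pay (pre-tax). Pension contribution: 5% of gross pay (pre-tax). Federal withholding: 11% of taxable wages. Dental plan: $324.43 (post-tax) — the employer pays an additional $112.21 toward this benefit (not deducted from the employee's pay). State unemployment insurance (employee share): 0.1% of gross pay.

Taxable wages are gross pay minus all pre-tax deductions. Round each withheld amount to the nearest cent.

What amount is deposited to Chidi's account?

SIMPLE IRA contribution: $3,834.35 × 0.0651 = $249.62
Pension contribution: $3,834.35 × 0.05 = $191.72
Pre-tax total = $249.62 + $191.72 = $441.34
Taxable wages = $3,834.35 − $441.34 = $3,393.01
State tax withheld: $3,393.01 × 0.02 = $67.86
Federal withholding: $3,393.01 × 0.11 = $373.23
Paid family leave insurance: $3,834.35 × 0.002 = $7.67
State unemployment insurance (employee share): $3,834.35 × 0.001 = $3.83
Dental plan: $324.43
(Employer's $112.21 toward dental plan is not withheld from the employee.)
Total deductions = $249.62 + $191.72 + $67.86 + $373.23 + $7.67 + $3.83 + $324.43 = $1,218.36
Net pay = $3,834.35 − $1,218.36 = $2,615.99

$2,615.99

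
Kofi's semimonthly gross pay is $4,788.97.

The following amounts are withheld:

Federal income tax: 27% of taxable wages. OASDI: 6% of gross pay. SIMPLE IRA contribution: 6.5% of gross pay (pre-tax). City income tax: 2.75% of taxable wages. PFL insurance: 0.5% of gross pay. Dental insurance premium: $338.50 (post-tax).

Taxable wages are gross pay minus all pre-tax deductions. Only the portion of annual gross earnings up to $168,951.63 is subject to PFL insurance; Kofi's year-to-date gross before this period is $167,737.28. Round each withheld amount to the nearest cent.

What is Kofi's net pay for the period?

$2,513.66

SIMPLE IRA contribution: $4,788.97 × 0.065 = $311.28
Taxable wages = $4,788.97 − $311.28 = $4,477.69
City income tax: $4,477.69 × 0.0275 = $123.14
Federal income tax: $4,477.69 × 0.27 = $1,208.98
OASDI: $4,788.97 × 0.06 = $287.34
PFL insurance: only $168,951.63 − $167,737.28 = $1,214.35 of this check is subject → $1,214.35 × 0.005 = $6.07
Dental insurance premium: $338.50
Total deductions = $311.28 + $123.14 + $1,208.98 + $287.34 + $6.07 + $338.50 = $2,275.31
Net pay = $4,788.97 − $2,275.31 = $2,513.66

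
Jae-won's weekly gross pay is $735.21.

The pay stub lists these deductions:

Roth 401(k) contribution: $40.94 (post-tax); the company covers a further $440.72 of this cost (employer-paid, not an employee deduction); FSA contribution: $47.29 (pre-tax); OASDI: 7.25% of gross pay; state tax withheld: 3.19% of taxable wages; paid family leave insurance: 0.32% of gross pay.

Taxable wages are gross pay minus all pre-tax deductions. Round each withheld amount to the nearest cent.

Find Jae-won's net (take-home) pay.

$569.39

FSA contribution: $47.29
Taxable wages = $735.21 − $47.29 = $687.92
State tax withheld: $687.92 × 0.0319 = $21.94
OASDI: $735.21 × 0.0725 = $53.30
Paid family leave insurance: $735.21 × 0.0032 = $2.35
Roth 401(k) contribution: $40.94
(Employer's $440.72 toward Roth 401(k) contribution is not withheld from the employee.)
Total deductions = $47.29 + $21.94 + $53.30 + $2.35 + $40.94 = $165.82
Net pay = $735.21 − $165.82 = $569.39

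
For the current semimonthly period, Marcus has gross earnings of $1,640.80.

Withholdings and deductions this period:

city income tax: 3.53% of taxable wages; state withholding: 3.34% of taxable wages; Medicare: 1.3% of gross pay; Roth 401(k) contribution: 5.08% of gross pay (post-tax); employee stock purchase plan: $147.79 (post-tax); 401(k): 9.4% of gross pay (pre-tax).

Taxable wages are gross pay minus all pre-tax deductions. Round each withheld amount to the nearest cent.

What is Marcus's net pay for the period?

$1,131.96

401(k): $1,640.80 × 0.094 = $154.24
Taxable wages = $1,640.80 − $154.24 = $1,486.56
City income tax: $1,486.56 × 0.0353 = $52.48
State withholding: $1,486.56 × 0.0334 = $49.65
Medicare: $1,640.80 × 0.013 = $21.33
Employee stock purchase plan: $147.79
Roth 401(k) contribution: $1,640.80 × 0.0508 = $83.35
Total deductions = $154.24 + $52.48 + $49.65 + $21.33 + $147.79 + $83.35 = $508.84
Net pay = $1,640.80 − $508.84 = $1,131.96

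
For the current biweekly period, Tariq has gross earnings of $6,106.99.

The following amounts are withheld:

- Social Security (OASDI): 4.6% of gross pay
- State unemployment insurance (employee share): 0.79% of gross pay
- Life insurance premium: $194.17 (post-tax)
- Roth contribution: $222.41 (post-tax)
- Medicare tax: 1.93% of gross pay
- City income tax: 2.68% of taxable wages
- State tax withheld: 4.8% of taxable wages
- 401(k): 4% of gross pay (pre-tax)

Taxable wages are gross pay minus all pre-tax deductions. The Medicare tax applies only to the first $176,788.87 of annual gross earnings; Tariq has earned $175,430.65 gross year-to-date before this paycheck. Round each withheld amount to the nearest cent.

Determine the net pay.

401(k): $6,106.99 × 0.04 = $244.28
Taxable wages = $6,106.99 − $244.28 = $5,862.71
City income tax: $5,862.71 × 0.0268 = $157.12
State tax withheld: $5,862.71 × 0.048 = $281.41
Medicare tax: only $176,788.87 − $175,430.65 = $1,358.22 of this check is subject → $1,358.22 × 0.0193 = $26.21
Social Security (OASDI): $6,106.99 × 0.046 = $280.92
State unemployment insurance (employee share): $6,106.99 × 0.0079 = $48.25
Roth contribution: $222.41
Life insurance premium: $194.17
Total deductions = $244.28 + $157.12 + $281.41 + $26.21 + $280.92 + $48.25 + $222.41 + $194.17 = $1,454.77
Net pay = $6,106.99 − $1,454.77 = $4,652.22

$4,652.22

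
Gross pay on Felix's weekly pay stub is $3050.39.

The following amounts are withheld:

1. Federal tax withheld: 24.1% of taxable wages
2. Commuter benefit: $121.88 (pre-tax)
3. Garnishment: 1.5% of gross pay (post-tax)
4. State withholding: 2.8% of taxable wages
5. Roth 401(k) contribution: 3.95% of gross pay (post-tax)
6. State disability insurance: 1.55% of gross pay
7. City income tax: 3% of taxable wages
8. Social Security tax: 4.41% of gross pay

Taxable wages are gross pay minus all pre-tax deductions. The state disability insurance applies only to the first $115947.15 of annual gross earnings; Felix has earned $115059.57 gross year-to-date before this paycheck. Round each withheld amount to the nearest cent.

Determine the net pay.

Commuter benefit: $121.88
Taxable wages = $3050.39 − $121.88 = $2928.51
City income tax: $2928.51 × 0.03 = $87.86
Federal tax withheld: $2928.51 × 0.241 = $705.77
State withholding: $2928.51 × 0.028 = $82.00
State disability insurance: only $115947.15 − $115059.57 = $887.58 of this check is subject → $887.58 × 0.0155 = $13.76
Social Security tax: $3050.39 × 0.0441 = $134.52
Roth 401(k) contribution: $3050.39 × 0.0395 = $120.49
Garnishment: $3050.39 × 0.015 = $45.76
Total deductions = $121.88 + $87.86 + $705.77 + $82.00 + $13.76 + $134.52 + $120.49 + $45.76 = $1312.04
Net pay = $3050.39 − $1312.04 = $1738.35

$1738.35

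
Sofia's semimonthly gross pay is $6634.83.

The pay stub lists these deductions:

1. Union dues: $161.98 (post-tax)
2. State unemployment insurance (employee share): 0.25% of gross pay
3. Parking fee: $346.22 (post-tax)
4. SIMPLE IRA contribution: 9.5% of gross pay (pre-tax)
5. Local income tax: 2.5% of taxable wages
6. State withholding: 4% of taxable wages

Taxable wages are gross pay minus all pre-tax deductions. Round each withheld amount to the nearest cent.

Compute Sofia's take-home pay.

$5089.44

SIMPLE IRA contribution: $6634.83 × 0.095 = $630.31
Taxable wages = $6634.83 − $630.31 = $6004.52
Local income tax: $6004.52 × 0.025 = $150.11
State withholding: $6004.52 × 0.04 = $240.18
State unemployment insurance (employee share): $6634.83 × 0.0025 = $16.59
Union dues: $161.98
Parking fee: $346.22
Total deductions = $630.31 + $150.11 + $240.18 + $16.59 + $161.98 + $346.22 = $1545.39
Net pay = $6634.83 − $1545.39 = $5089.44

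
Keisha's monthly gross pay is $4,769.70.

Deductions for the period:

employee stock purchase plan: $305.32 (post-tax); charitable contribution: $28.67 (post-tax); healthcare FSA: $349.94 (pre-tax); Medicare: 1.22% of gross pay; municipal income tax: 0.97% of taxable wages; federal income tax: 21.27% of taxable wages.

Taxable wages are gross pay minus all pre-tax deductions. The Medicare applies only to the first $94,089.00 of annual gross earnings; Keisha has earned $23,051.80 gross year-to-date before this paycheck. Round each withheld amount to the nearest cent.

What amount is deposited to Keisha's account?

$3,044.63

Healthcare FSA: $349.94
Taxable wages = $4,769.70 − $349.94 = $4,419.76
Federal income tax: $4,419.76 × 0.2127 = $940.08
Municipal income tax: $4,419.76 × 0.0097 = $42.87
Medicare: cap not yet reached, full $4,769.70 is subject → $4,769.70 × 0.0122 = $58.19
Employee stock purchase plan: $305.32
Charitable contribution: $28.67
Total deductions = $349.94 + $940.08 + $42.87 + $58.19 + $305.32 + $28.67 = $1,725.07
Net pay = $4,769.70 − $1,725.07 = $3,044.63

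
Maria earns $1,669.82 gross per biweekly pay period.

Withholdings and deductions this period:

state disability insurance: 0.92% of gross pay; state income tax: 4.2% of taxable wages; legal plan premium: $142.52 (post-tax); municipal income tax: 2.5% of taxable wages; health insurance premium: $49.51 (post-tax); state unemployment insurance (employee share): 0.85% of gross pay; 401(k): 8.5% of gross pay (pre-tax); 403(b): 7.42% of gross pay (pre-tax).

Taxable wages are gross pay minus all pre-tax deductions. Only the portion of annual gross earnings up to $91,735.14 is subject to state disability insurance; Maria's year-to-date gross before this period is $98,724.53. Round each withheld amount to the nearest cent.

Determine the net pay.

$1,103.70

401(k): $1,669.82 × 0.085 = $141.93
403(b): $1,669.82 × 0.0742 = $123.90
Pre-tax total = $141.93 + $123.90 = $265.83
Taxable wages = $1,669.82 − $265.83 = $1,403.99
Municipal income tax: $1,403.99 × 0.025 = $35.10
State income tax: $1,403.99 × 0.042 = $58.97
State disability insurance: annual cap $91,735.14 already reached (YTD $98,724.53), so $0.00
State unemployment insurance (employee share): $1,669.82 × 0.0085 = $14.19
Health insurance premium: $49.51
Legal plan premium: $142.52
Total deductions = $141.93 + $123.90 + $35.10 + $58.97 + $0.00 + $14.19 + $49.51 + $142.52 = $566.12
Net pay = $1,669.82 − $566.12 = $1,103.70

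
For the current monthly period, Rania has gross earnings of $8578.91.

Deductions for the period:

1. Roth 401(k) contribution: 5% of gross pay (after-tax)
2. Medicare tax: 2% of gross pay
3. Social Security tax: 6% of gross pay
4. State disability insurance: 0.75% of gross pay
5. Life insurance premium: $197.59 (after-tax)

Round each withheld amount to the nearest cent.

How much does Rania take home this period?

Medicare tax: $8578.91 × 0.02 = $171.58
State disability insurance: $8578.91 × 0.0075 = $64.34
Social Security tax: $8578.91 × 0.06 = $514.73
Roth 401(k) contribution: $8578.91 × 0.05 = $428.95
Life insurance premium: $197.59
Total deductions = $171.58 + $64.34 + $514.73 + $428.95 + $197.59 = $1377.19
Net pay = $8578.91 − $1377.19 = $7201.72

$7201.72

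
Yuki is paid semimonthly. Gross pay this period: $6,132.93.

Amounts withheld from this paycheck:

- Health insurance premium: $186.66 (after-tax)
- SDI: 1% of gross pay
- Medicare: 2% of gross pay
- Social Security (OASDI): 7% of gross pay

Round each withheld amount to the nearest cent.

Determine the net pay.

$5,332.97

Medicare: $6,132.93 × 0.02 = $122.66
SDI: $6,132.93 × 0.01 = $61.33
Social Security (OASDI): $6,132.93 × 0.07 = $429.31
Health insurance premium: $186.66
Total deductions = $122.66 + $61.33 + $429.31 + $186.66 = $799.96
Net pay = $6,132.93 − $799.96 = $5,332.97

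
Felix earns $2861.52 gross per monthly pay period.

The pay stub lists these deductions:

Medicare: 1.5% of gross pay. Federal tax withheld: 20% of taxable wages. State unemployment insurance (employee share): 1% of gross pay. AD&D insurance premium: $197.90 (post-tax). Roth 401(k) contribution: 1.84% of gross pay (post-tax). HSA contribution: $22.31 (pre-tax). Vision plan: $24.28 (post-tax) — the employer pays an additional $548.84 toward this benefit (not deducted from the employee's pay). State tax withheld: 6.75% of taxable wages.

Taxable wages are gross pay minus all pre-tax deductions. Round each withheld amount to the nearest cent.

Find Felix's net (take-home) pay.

HSA contribution: $22.31
Taxable wages = $2861.52 − $22.31 = $2839.21
Federal tax withheld: $2839.21 × 0.2 = $567.84
State tax withheld: $2839.21 × 0.0675 = $191.65
State unemployment insurance (employee share): $2861.52 × 0.01 = $28.62
Medicare: $2861.52 × 0.015 = $42.92
AD&D insurance premium: $197.90
Vision plan: $24.28
Roth 401(k) contribution: $2861.52 × 0.0184 = $52.65
(Employer's $548.84 toward vision plan is not withheld from the employee.)
Total deductions = $22.31 + $567.84 + $191.65 + $28.62 + $42.92 + $197.90 + $24.28 + $52.65 = $1128.17
Net pay = $2861.52 − $1128.17 = $1733.35

$1733.35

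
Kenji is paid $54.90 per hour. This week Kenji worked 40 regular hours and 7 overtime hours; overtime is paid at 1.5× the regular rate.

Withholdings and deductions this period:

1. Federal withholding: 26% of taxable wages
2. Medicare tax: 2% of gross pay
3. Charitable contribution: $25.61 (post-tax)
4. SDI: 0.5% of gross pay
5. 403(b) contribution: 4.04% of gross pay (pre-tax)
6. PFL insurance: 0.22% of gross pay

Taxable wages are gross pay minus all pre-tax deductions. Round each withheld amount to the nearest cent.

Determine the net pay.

Regular pay: 40 × $54.90 = $2196.00
Overtime pay: 7 × $54.90 × 1.5 = $576.45
Gross pay = $2196.00 + $576.45 = $2772.45
403(b) contribution: $2772.45 × 0.0404 = $112.01
Taxable wages = $2772.45 − $112.01 = $2660.44
Federal withholding: $2660.44 × 0.26 = $691.71
Medicare tax: $2772.45 × 0.02 = $55.45
PFL insurance: $2772.45 × 0.0022 = $6.10
SDI: $2772.45 × 0.005 = $13.86
Charitable contribution: $25.61
Total deductions = $112.01 + $691.71 + $55.45 + $6.10 + $13.86 + $25.61 = $904.74
Net pay = $2772.45 − $904.74 = $1867.71

$1867.71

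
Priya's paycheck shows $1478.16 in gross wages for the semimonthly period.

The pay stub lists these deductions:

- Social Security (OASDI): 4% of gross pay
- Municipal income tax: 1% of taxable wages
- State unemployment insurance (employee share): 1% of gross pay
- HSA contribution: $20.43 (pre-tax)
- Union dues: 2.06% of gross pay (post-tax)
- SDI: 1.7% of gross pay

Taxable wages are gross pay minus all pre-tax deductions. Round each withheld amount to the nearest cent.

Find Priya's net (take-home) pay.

HSA contribution: $20.43
Taxable wages = $1478.16 − $20.43 = $1457.73
Municipal income tax: $1457.73 × 0.01 = $14.58
SDI: $1478.16 × 0.017 = $25.13
State unemployment insurance (employee share): $1478.16 × 0.01 = $14.78
Social Security (OASDI): $1478.16 × 0.04 = $59.13
Union dues: $1478.16 × 0.0206 = $30.45
Total deductions = $20.43 + $14.58 + $25.13 + $14.78 + $59.13 + $30.45 = $164.50
Net pay = $1478.16 − $164.50 = $1313.66

$1313.66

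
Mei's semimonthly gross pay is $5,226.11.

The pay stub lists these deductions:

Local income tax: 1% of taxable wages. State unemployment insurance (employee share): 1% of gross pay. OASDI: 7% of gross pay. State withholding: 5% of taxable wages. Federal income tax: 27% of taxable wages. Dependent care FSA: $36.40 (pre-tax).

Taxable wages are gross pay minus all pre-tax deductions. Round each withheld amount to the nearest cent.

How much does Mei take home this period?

$3,059.01

Dependent care FSA: $36.40
Taxable wages = $5,226.11 − $36.40 = $5,189.71
Local income tax: $5,189.71 × 0.01 = $51.90
State withholding: $5,189.71 × 0.05 = $259.49
Federal income tax: $5,189.71 × 0.27 = $1,401.22
State unemployment insurance (employee share): $5,226.11 × 0.01 = $52.26
OASDI: $5,226.11 × 0.07 = $365.83
Total deductions = $36.40 + $51.90 + $259.49 + $1,401.22 + $52.26 + $365.83 = $2,167.10
Net pay = $5,226.11 − $2,167.10 = $3,059.01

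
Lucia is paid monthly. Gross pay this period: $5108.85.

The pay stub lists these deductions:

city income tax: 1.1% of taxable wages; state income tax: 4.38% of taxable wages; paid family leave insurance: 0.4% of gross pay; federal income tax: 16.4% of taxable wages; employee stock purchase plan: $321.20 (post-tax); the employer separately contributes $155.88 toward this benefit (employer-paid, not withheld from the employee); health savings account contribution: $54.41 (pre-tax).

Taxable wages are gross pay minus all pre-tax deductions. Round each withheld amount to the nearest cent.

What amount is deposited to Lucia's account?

$3606.89

Health savings account contribution: $54.41
Taxable wages = $5108.85 − $54.41 = $5054.44
City income tax: $5054.44 × 0.011 = $55.60
Federal income tax: $5054.44 × 0.164 = $828.93
State income tax: $5054.44 × 0.0438 = $221.38
Paid family leave insurance: $5108.85 × 0.004 = $20.44
Employee stock purchase plan: $321.20
(Employer's $155.88 toward employee stock purchase plan is not withheld from the employee.)
Total deductions = $54.41 + $55.60 + $828.93 + $221.38 + $20.44 + $321.20 = $1501.96
Net pay = $5108.85 − $1501.96 = $3606.89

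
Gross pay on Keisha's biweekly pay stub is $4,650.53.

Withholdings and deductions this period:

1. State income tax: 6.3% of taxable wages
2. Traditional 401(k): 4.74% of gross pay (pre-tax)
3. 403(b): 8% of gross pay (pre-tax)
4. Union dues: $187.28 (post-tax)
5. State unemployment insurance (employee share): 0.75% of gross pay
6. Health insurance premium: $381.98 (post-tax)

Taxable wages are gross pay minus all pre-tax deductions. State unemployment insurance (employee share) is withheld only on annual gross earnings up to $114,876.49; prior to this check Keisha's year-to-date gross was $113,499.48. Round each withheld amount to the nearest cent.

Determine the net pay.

$3,222.80

Traditional 401(k): $4,650.53 × 0.0474 = $220.44
403(b): $4,650.53 × 0.08 = $372.04
Pre-tax total = $220.44 + $372.04 = $592.48
Taxable wages = $4,650.53 − $592.48 = $4,058.05
State income tax: $4,058.05 × 0.063 = $255.66
State unemployment insurance (employee share): only $114,876.49 − $113,499.48 = $1,377.01 of this check is subject → $1,377.01 × 0.0075 = $10.33
Union dues: $187.28
Health insurance premium: $381.98
Total deductions = $220.44 + $372.04 + $255.66 + $10.33 + $187.28 + $381.98 = $1,427.73
Net pay = $4,650.53 − $1,427.73 = $3,222.80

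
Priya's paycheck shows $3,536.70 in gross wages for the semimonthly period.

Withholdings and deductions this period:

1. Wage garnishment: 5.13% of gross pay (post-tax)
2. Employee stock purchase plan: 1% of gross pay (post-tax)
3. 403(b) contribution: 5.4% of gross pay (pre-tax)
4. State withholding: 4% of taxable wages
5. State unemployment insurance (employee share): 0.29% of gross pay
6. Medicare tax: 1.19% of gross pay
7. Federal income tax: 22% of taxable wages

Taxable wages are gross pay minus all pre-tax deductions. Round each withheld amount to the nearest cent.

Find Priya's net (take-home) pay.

403(b) contribution: $3,536.70 × 0.054 = $190.98
Taxable wages = $3,536.70 − $190.98 = $3,345.72
Federal income tax: $3,345.72 × 0.22 = $736.06
State withholding: $3,345.72 × 0.04 = $133.83
Medicare tax: $3,536.70 × 0.0119 = $42.09
State unemployment insurance (employee share): $3,536.70 × 0.0029 = $10.26
Employee stock purchase plan: $3,536.70 × 0.01 = $35.37
Wage garnishment: $3,536.70 × 0.0513 = $181.43
Total deductions = $190.98 + $736.06 + $133.83 + $42.09 + $10.26 + $35.37 + $181.43 = $1,330.02
Net pay = $3,536.70 − $1,330.02 = $2,206.68

$2,206.68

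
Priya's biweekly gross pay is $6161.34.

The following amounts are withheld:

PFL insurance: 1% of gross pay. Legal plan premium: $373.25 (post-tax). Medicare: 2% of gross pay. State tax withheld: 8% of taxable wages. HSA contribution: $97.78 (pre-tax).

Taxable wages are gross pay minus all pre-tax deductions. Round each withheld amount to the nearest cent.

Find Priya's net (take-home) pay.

HSA contribution: $97.78
Taxable wages = $6161.34 − $97.78 = $6063.56
State tax withheld: $6063.56 × 0.08 = $485.08
PFL insurance: $6161.34 × 0.01 = $61.61
Medicare: $6161.34 × 0.02 = $123.23
Legal plan premium: $373.25
Total deductions = $97.78 + $485.08 + $61.61 + $123.23 + $373.25 = $1140.95
Net pay = $6161.34 − $1140.95 = $5020.39

$5020.39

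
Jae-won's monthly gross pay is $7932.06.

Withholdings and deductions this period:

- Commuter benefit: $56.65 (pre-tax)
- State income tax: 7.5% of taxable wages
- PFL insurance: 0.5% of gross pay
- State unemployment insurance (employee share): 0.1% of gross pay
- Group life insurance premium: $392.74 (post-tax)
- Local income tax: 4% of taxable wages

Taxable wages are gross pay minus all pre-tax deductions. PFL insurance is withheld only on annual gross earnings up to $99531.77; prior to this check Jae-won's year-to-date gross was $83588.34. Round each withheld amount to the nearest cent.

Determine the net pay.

Commuter benefit: $56.65
Taxable wages = $7932.06 − $56.65 = $7875.41
Local income tax: $7875.41 × 0.04 = $315.02
State income tax: $7875.41 × 0.075 = $590.66
State unemployment insurance (employee share): $7932.06 × 0.001 = $7.93
PFL insurance: cap not yet reached, full $7932.06 is subject → $7932.06 × 0.005 = $39.66
Group life insurance premium: $392.74
Total deductions = $56.65 + $315.02 + $590.66 + $7.93 + $39.66 + $392.74 = $1402.66
Net pay = $7932.06 − $1402.66 = $6529.40

$6529.40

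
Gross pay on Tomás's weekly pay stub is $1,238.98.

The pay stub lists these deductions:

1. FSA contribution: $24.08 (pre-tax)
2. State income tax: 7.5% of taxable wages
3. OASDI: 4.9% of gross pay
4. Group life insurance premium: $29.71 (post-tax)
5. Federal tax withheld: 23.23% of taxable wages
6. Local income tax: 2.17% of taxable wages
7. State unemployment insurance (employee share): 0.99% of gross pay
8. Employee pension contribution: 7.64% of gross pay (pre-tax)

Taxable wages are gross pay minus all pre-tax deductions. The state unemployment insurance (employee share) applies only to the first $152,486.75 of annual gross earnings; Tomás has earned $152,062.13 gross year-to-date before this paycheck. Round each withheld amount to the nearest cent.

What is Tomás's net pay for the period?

Employee pension contribution: $1,238.98 × 0.0764 = $94.66
FSA contribution: $24.08
Pre-tax total = $94.66 + $24.08 = $118.74
Taxable wages = $1,238.98 − $118.74 = $1,120.24
Local income tax: $1,120.24 × 0.0217 = $24.31
Federal tax withheld: $1,120.24 × 0.2323 = $260.23
State income tax: $1,120.24 × 0.075 = $84.02
State unemployment insurance (employee share): only $152,486.75 − $152,062.13 = $424.62 of this check is subject → $424.62 × 0.0099 = $4.20
OASDI: $1,238.98 × 0.049 = $60.71
Group life insurance premium: $29.71
Total deductions = $94.66 + $24.08 + $24.31 + $260.23 + $84.02 + $4.20 + $60.71 + $29.71 = $581.92
Net pay = $1,238.98 − $581.92 = $657.06

$657.06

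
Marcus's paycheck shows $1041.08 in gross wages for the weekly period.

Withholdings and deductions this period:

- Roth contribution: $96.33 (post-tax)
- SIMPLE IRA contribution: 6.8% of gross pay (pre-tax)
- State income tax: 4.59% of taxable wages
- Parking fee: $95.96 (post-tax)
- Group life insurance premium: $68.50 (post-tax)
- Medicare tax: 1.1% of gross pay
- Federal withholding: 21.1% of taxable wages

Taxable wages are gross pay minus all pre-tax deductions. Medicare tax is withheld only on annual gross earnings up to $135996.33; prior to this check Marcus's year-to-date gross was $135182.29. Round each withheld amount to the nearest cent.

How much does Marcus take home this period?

SIMPLE IRA contribution: $1041.08 × 0.068 = $70.79
Taxable wages = $1041.08 − $70.79 = $970.29
Federal withholding: $970.29 × 0.211 = $204.73
State income tax: $970.29 × 0.0459 = $44.54
Medicare tax: only $135996.33 − $135182.29 = $814.04 of this check is subject → $814.04 × 0.011 = $8.95
Roth contribution: $96.33
Group life insurance premium: $68.50
Parking fee: $95.96
Total deductions = $70.79 + $204.73 + $44.54 + $8.95 + $96.33 + $68.50 + $95.96 = $589.80
Net pay = $1041.08 − $589.80 = $451.28

$451.28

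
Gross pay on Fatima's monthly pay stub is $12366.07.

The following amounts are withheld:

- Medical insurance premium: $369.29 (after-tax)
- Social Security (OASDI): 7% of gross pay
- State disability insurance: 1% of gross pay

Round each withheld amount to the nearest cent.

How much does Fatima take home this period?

$11007.50

Social Security (OASDI): $12366.07 × 0.07 = $865.62
State disability insurance: $12366.07 × 0.01 = $123.66
Medical insurance premium: $369.29
Total deductions = $865.62 + $123.66 + $369.29 = $1358.57
Net pay = $12366.07 − $1358.57 = $11007.50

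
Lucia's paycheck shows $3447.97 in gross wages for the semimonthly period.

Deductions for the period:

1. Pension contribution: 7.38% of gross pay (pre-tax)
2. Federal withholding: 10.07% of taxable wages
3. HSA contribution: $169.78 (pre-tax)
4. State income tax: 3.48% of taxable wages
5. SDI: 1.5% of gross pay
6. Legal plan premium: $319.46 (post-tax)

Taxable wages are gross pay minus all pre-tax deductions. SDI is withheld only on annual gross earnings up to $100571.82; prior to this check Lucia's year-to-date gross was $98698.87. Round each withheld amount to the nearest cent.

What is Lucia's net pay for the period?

$2266.46

Pension contribution: $3447.97 × 0.0738 = $254.46
HSA contribution: $169.78
Pre-tax total = $254.46 + $169.78 = $424.24
Taxable wages = $3447.97 − $424.24 = $3023.73
State income tax: $3023.73 × 0.0348 = $105.23
Federal withholding: $3023.73 × 0.1007 = $304.49
SDI: only $100571.82 − $98698.87 = $1872.95 of this check is subject → $1872.95 × 0.015 = $28.09
Legal plan premium: $319.46
Total deductions = $254.46 + $169.78 + $105.23 + $304.49 + $28.09 + $319.46 = $1181.51
Net pay = $3447.97 − $1181.51 = $2266.46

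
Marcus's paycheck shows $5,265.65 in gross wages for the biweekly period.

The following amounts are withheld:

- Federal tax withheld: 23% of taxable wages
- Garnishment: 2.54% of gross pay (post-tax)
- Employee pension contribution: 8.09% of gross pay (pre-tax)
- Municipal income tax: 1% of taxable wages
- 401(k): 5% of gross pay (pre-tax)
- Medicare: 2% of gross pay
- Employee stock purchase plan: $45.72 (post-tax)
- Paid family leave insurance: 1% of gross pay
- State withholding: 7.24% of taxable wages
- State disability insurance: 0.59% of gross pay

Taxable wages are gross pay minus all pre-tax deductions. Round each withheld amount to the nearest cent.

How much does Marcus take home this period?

Employee pension contribution: $5,265.65 × 0.0809 = $425.99
401(k): $5,265.65 × 0.05 = $263.28
Pre-tax total = $425.99 + $263.28 = $689.27
Taxable wages = $5,265.65 − $689.27 = $4,576.38
Municipal income tax: $4,576.38 × 0.01 = $45.76
Federal tax withheld: $4,576.38 × 0.23 = $1,052.57
State withholding: $4,576.38 × 0.0724 = $331.33
State disability insurance: $5,265.65 × 0.0059 = $31.07
Medicare: $5,265.65 × 0.02 = $105.31
Paid family leave insurance: $5,265.65 × 0.01 = $52.66
Employee stock purchase plan: $45.72
Garnishment: $5,265.65 × 0.0254 = $133.75
Total deductions = $425.99 + $263.28 + $45.76 + $1,052.57 + $331.33 + $31.07 + $105.31 + $52.66 + $45.72 + $133.75 = $2,487.44
Net pay = $5,265.65 − $2,487.44 = $2,778.21

$2,778.21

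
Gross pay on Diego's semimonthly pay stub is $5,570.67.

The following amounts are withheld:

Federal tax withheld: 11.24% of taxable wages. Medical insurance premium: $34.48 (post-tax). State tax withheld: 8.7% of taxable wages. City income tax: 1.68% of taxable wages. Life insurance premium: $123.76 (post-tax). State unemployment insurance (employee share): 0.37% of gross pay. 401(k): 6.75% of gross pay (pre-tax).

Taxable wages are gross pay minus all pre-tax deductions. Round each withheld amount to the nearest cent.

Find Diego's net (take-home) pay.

$3,892.72

401(k): $5,570.67 × 0.0675 = $376.02
Taxable wages = $5,570.67 − $376.02 = $5,194.65
City income tax: $5,194.65 × 0.0168 = $87.27
State tax withheld: $5,194.65 × 0.087 = $451.93
Federal tax withheld: $5,194.65 × 0.1124 = $583.88
State unemployment insurance (employee share): $5,570.67 × 0.0037 = $20.61
Life insurance premium: $123.76
Medical insurance premium: $34.48
Total deductions = $376.02 + $87.27 + $451.93 + $583.88 + $20.61 + $123.76 + $34.48 = $1,677.95
Net pay = $5,570.67 − $1,677.95 = $3,892.72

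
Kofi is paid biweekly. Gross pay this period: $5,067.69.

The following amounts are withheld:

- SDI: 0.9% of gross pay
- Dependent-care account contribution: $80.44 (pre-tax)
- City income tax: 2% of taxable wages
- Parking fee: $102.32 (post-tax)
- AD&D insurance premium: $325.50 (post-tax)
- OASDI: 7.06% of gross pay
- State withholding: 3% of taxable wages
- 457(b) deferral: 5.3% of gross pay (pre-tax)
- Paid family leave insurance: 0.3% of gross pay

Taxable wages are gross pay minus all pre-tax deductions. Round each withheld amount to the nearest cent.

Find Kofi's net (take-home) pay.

Dependent-care account contribution: $80.44
457(b) deferral: $5,067.69 × 0.053 = $268.59
Pre-tax total = $80.44 + $268.59 = $349.03
Taxable wages = $5,067.69 − $349.03 = $4,718.66
City income tax: $4,718.66 × 0.02 = $94.37
State withholding: $4,718.66 × 0.03 = $141.56
Paid family leave insurance: $5,067.69 × 0.003 = $15.20
SDI: $5,067.69 × 0.009 = $45.61
OASDI: $5,067.69 × 0.0706 = $357.78
AD&D insurance premium: $325.50
Parking fee: $102.32
Total deductions = $80.44 + $268.59 + $94.37 + $141.56 + $15.20 + $45.61 + $357.78 + $325.50 + $102.32 = $1,431.37
Net pay = $5,067.69 − $1,431.37 = $3,636.32

$3,636.32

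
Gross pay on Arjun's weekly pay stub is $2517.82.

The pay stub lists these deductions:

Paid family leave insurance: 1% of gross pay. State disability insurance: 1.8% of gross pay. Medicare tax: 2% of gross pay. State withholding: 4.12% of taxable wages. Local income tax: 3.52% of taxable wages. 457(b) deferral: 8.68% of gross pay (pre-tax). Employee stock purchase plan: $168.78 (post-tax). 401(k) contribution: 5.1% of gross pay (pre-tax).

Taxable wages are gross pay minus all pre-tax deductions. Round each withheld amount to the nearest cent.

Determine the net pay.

$1715.37

401(k) contribution: $2517.82 × 0.051 = $128.41
457(b) deferral: $2517.82 × 0.0868 = $218.55
Pre-tax total = $128.41 + $218.55 = $346.96
Taxable wages = $2517.82 − $346.96 = $2170.86
Local income tax: $2170.86 × 0.0352 = $76.41
State withholding: $2170.86 × 0.0412 = $89.44
Medicare tax: $2517.82 × 0.02 = $50.36
Paid family leave insurance: $2517.82 × 0.01 = $25.18
State disability insurance: $2517.82 × 0.018 = $45.32
Employee stock purchase plan: $168.78
Total deductions = $128.41 + $218.55 + $76.41 + $89.44 + $50.36 + $25.18 + $45.32 + $168.78 = $802.45
Net pay = $2517.82 − $802.45 = $1715.37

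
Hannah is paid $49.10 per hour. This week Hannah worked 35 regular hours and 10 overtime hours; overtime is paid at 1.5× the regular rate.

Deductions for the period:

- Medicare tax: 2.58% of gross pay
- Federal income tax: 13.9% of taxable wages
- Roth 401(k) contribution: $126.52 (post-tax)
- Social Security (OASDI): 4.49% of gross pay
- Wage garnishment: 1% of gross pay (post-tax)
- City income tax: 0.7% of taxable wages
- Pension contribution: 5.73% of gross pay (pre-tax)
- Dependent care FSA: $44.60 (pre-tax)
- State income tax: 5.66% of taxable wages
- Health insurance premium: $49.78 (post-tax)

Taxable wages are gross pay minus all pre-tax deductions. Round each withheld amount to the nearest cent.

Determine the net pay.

Regular pay: 35 × $49.10 = $1718.50
Overtime pay: 10 × $49.10 × 1.5 = $736.50
Gross pay = $1718.50 + $736.50 = $2455.00
Dependent care FSA: $44.60
Pension contribution: $2455.00 × 0.0573 = $140.67
Pre-tax total = $44.60 + $140.67 = $185.27
Taxable wages = $2455.00 − $185.27 = $2269.73
City income tax: $2269.73 × 0.007 = $15.89
State income tax: $2269.73 × 0.0566 = $128.47
Federal income tax: $2269.73 × 0.139 = $315.49
Social Security (OASDI): $2455.00 × 0.0449 = $110.23
Medicare tax: $2455.00 × 0.0258 = $63.34
Roth 401(k) contribution: $126.52
Wage garnishment: $2455.00 × 0.01 = $24.55
Health insurance premium: $49.78
Total deductions = $44.60 + $140.67 + $15.89 + $128.47 + $315.49 + $110.23 + $63.34 + $126.52 + $24.55 + $49.78 = $1019.54
Net pay = $2455.00 − $1019.54 = $1435.46

$1435.46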